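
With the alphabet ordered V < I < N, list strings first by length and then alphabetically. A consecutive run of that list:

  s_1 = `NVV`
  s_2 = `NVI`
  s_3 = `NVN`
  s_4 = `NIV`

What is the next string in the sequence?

NII

Find the rightmost character of NIV below N, bump it to the next letter, and reset everything to its right to V.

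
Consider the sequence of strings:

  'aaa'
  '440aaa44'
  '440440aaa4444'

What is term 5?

Each term wraps the previous one in 440 on the left and 44 on the right.
From 440440aaa4444, 2 further steps: 440440aaa4444 → 440440440aaa444444 → (answer).

440440440440aaa44444444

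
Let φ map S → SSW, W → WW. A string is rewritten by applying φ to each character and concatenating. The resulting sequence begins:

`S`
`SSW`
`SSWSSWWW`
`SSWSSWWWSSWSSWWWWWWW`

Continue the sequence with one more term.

Applying the rule to each of the 20 symbols of SSWSSWWWSSWSSWWWWWWW gives the pieces SSW SSW WW SSW SSW WW WW WW SSW SSW WW SSW SSW WW WW WW WW WW WW WW, which concatenate to the answer.

SSWSSWWWSSWSSWWWWWWWSSWSSWWWSSWSSWWWWWWWWWWWWWWW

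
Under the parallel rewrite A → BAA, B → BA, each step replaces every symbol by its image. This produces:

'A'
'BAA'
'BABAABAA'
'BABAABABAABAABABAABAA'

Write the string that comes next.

φ(BABAABABAABAABABAABAA) expands symbol-by-symbol to BA BAA BA BAA BAA BA BAA BA BAA BAA BA BAA BAA BA BAA BA BAA BAA BA BAA BAA; joining the 21 pieces gives the next term.

BABAABABAABAABABAABABAABAABABAABAABABAABABAABAABABAABAA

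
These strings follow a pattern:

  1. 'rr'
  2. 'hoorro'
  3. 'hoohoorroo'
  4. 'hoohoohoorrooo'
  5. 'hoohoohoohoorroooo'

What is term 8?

hoohoohoohoohoohoohoorrooooooo

Every step adds hoo to the front and o to the end of the previous string.
From hoohoohoohoorroooo, 3 further steps: hoohoohoohoorroooo → hoohoohoohoohoorrooooo → hoohoohoohoohoohoorroooooo → (answer).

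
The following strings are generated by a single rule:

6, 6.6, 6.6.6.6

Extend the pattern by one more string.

Each string is two copies of the previous one joined by '.'.
Doubling 6.6.6.6 with '.' between the halves:

6.6.6.6.6.6.6.6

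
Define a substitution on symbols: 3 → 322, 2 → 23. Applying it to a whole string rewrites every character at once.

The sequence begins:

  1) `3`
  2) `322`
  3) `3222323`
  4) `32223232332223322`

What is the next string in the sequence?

32223232332223322233223222323233223222323

Applying the rule to each of the 17 symbols of 32223232332223322 gives the pieces 322 23 23 23 322 23 322 23 322 322 23 23 23 322 322 23 23, which concatenate to the answer.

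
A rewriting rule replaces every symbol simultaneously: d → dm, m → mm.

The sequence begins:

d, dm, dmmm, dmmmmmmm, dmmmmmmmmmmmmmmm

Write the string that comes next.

Rewriting the 16 symbols of dmmmmmmmmmmmmmmm one by one yields dm mm mm mm mm mm mm mm mm mm mm mm mm mm mm mm; concatenated:

dmmmmmmmmmmmmmmmmmmmmmmmmmmmmmmm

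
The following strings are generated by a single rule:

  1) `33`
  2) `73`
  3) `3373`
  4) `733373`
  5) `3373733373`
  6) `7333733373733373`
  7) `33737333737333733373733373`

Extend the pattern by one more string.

733373337373337333737333737333733373733373

This is a Fibonacci-style word recurrence s(k) = s(k−2)·s(k−1): e.g. 33·73 = 3373.
So term 8 is 7333733373733373·33737333737333733373733373.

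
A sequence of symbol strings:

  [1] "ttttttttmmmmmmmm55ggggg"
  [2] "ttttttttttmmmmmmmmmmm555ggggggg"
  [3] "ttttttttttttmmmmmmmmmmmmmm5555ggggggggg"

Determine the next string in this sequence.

ttttttttttttttmmmmmmmmmmmmmmmmm55555ggggggggggg

Reading off run lengths: t runs 8, 10, 12; m runs 8, 11, 14; 5 runs 2, 3, 4; g runs 5, 7, 9 — each is linear in n, where the shown terms are n = 3, 4, 5.
For the next term, n = 6, so the run lengths are 14, 17, 5, 11.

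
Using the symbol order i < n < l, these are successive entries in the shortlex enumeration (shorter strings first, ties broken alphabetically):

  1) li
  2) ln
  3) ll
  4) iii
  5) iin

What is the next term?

Treat iin as a base-3 numeral over the given alphabet and add one, carrying through any trailing l's.

iil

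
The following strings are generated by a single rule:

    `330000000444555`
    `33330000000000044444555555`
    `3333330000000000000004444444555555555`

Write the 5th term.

Each string has the form 3^{2n} 0^{4n+3} 4^{2n+1} 5^{3n} (n = 1, 2, …).
At n = 5 the blocks have lengths 10, 23, 11, 15.

33333333330000000000000000000000044444444444555555555555555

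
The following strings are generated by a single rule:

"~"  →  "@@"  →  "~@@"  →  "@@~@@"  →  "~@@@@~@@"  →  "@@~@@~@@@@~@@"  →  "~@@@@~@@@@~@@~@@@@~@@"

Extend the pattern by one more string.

@@~@@~@@@@~@@~@@@@~@@@@~@@~@@@@~@@

Each term (from the third on) is the two preceding terms concatenated in order: term 3 = ~·@@ = ~@@.
So term 8 is @@~@@~@@@@~@@·~@@@@~@@@@~@@~@@@@~@@.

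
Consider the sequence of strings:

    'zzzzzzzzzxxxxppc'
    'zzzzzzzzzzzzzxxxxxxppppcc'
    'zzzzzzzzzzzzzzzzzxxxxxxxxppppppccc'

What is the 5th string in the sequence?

Term n consists of 4n+1 z's, followed by 2n x's, followed by 2n-2 p's, followed by n-1 c's, where the shown terms are n = 2, 3, 4.
For term 5, n = 6, so the run lengths are 25, 12, 10, 5.

zzzzzzzzzzzzzzzzzzzzzzzzzxxxxxxxxxxxxppppppppppccccc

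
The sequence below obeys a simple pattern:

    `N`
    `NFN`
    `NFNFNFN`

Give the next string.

Every step duplicates the string with 'F' between the halves.
Doubling NFNFNFN with 'F' between the halves:

NFNFNFNFNFNFNFN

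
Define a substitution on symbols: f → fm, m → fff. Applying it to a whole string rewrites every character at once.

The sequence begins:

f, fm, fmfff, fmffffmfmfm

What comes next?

fmffffmfmfmfmffffmffffmfff

Rewriting each symbol of fmffffmfmfm: f→fm, m→fff, f→fm, f→fm, f→fm, f→fm, m→fff, f→fm, m→fff, f→fm, m→fff, which concatenates to fm fff fm fm fm fm fff fm fff fm fff.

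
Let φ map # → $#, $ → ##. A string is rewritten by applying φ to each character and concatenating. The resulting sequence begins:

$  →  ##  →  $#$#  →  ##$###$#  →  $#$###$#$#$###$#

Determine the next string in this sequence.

##$###$#$#$###$###$###$#$#$###$#

Applying the rule to each of the 16 symbols of $#$###$#$#$###$# gives the pieces ## $# ## $# $# $# ## $# ## $# ## $# $# $# ## $#, which concatenate to the answer.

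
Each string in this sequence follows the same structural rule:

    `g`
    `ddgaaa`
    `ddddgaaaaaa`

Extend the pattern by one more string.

ddddddgaaaaaaaaa

Every step adds dd to the front and aaa to the end of the previous string.
One more step from ddddgaaaaaa gives the answer.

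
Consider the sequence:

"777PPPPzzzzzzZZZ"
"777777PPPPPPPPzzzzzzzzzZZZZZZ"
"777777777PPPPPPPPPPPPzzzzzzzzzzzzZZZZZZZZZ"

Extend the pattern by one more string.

777777777777PPPPPPPPPPPPPPPPzzzzzzzzzzzzzzzZZZZZZZZZZZZ

The n-th term is 3n 7's then 4n P's then 3n+3 z's then 3n Z's (n = 1, 2, …).
Setting n = 4 gives 12, 16, 15, 12 characters in each block.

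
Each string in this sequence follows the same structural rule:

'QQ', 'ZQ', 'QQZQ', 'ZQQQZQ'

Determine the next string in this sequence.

Each term (from the third on) is the two preceding terms concatenated in order: term 3 = QQ·ZQ = QQZQ.
Continuing: QQZQ · ZQQQZQ gives term 5.

QQZQZQQQZQ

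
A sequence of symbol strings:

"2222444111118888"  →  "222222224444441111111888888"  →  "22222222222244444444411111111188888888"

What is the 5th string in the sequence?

The n-th term is 4n 2's then 3n 4's then 2n+3 1's then 2n+2 8's (n = 1, 2, …).
For term 5, n = 5, so the run lengths are 20, 15, 13, 12.

222222222222222222224444444444444441111111111111888888888888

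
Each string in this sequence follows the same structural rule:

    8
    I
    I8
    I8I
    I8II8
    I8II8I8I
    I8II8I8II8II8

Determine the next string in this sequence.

Each term (from the third on) is the previous term followed by the one before it: term 3 = I·8 = I8.
Continuing: I8II8I8II8II8 · I8II8I8I gives term 8.

I8II8I8II8II8I8II8I8I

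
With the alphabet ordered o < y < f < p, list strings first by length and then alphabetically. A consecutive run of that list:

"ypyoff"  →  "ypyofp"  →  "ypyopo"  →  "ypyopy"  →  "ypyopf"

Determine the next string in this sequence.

ypyopp

Treat ypyopf as a base-4 numeral over the given alphabet and add one, carrying through any trailing p's.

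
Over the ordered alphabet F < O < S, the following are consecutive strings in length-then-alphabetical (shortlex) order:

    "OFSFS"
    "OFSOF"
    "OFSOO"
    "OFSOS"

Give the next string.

OFSSF

Treat OFSOS as a base-3 numeral over the given alphabet and add one, carrying through any trailing S's.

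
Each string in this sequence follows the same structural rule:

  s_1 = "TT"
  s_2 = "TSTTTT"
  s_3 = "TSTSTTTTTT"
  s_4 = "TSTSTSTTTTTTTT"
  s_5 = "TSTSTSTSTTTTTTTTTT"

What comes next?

Every step adds TS to the front and TT to the end of the previous string.
Applying this once more to TSTSTSTSTTTTTTTTTT:

TSTSTSTSTSTTTTTTTTTTTT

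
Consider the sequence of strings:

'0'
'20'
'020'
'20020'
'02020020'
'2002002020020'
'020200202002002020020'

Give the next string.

2002002020020020200202002002020020

This is a Fibonacci-style word recurrence s(k) = s(k−2)·s(k−1): e.g. 0·20 = 020.
The next term joins 2002002020020 and 020200202002002020020.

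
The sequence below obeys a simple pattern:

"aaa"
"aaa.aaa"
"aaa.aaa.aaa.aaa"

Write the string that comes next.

aaa.aaa.aaa.aaa.aaa.aaa.aaa.aaa

Every step duplicates the string with '.' between the halves.
So the next term is two copies of aaa.aaa.aaa.aaa with '.' between the halves.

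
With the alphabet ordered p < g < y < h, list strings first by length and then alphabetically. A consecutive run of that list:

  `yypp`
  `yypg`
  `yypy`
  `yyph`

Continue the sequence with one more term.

The successor of yyph increments the rightmost position that isn't already h and resets every position after it to p.

yygp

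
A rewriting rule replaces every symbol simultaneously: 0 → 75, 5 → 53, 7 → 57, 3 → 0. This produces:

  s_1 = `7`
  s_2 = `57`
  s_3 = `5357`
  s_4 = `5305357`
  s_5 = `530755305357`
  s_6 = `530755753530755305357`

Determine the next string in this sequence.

Rewriting the 21 symbols of 530755753530755305357 one by one yields 53 0 75 57 53 53 57 53 0 53 0 75 57 53 53 0 75 53 0 53 57; concatenated:

5307557535357530530755753530755305357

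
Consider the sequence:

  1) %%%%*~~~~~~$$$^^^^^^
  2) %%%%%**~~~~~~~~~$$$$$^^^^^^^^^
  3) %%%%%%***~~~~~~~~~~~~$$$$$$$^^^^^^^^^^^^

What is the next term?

Term n consists of n+2 %'s, followed by n-1 *'s, followed by 3n ~'s, followed by 2n-1 $'s, followed by 3n ^'s, where the shown terms are n = 2, 3, 4.
Setting n = 5 gives 7, 4, 15, 9, 15 characters in each block.

%%%%%%%****~~~~~~~~~~~~~~~$$$$$$$$$^^^^^^^^^^^^^^^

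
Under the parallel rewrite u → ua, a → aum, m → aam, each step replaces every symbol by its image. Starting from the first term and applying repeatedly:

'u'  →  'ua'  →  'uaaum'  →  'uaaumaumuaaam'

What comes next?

Rewriting the 13 symbols of uaaumaumuaaam one by one yields ua aum aum ua aam aum ua aam ua aum aum aum aam; concatenated:

uaaumaumuaaamaumuaaamuaaumaumaumaam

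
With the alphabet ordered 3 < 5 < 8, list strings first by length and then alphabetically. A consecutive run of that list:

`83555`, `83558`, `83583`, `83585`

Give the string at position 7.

Advancing 3 positions from 83585 through 83585 → 83588 → 83833 reaches term 7.

83835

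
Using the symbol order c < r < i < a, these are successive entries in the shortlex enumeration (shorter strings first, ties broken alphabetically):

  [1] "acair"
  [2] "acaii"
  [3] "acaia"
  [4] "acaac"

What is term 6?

acaai

Advancing 2 positions from acaac through acaac → acaar reaches term 6.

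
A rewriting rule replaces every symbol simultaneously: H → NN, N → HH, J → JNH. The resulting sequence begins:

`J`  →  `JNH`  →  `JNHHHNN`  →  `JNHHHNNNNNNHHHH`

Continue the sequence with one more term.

JNHHHNNNNNNHHHHHHHHHHHHNNNNNNNN

Applying the rule to each of the 15 symbols of JNHHHNNNNNNHHHH gives the pieces JNH HH NN NN NN HH HH HH HH HH HH NN NN NN NN, which concatenate to the answer.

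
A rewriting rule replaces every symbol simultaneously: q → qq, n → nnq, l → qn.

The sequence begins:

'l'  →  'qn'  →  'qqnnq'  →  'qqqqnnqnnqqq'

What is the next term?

qqqqqqqqnnqnnqqqnnqnnqqqqqqq

Expanding qqqqnnqnnqqq: q→qq, q→qq, q→qq, q→qq, n→nnq, n→nnq, q→qq, n→nnq, n→nnq, q→qq, q→qq, q→qq. Concatenated: qq qq qq qq nnq nnq qq nnq nnq qq qq qq.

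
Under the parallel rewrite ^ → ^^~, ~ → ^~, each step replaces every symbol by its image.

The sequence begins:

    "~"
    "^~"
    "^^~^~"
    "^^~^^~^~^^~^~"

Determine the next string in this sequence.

Replace each of the 13 characters of ^^~^^~^~^^~^~ in place — ^^~ ^^~ ^~ ^^~ ^^~ ^~ ^^~ ^~ ^^~ ^^~ ^~ ^^~ ^~ — and concatenate.

^^~^^~^~^^~^^~^~^^~^~^^~^^~^~^^~^~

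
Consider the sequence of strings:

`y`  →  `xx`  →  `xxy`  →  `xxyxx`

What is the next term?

xxyxxxxy

This is a Fibonacci-style word recurrence s(k) = s(k−1)·s(k−2): e.g. xx·y = xxy.
The next term joins xxyxx and xxy.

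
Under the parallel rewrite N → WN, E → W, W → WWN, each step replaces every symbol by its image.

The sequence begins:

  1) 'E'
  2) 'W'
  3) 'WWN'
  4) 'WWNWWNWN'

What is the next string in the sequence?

Apply φ to WWNWWNWN symbol by symbol: W→WWN, W→WWN, N→WN, W→WWN, W→WWN, N→WN, W→WWN, N→WN; joined: WWN WWN WN WWN WWN WN WWN WN.

WWNWWNWNWWNWWNWNWWNWN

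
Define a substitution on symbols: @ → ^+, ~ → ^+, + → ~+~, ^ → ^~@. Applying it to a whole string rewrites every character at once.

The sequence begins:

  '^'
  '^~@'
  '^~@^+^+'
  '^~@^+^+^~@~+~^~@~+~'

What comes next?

Rewriting the 19 symbols of ^~@^+^+^~@~+~^~@~+~ one by one yields ^~@ ^+ ^+ ^~@ ~+~ ^~@ ~+~ ^~@ ^+ ^+ ^+ ~+~ ^+ ^~@ ^+ ^+ ^+ ~+~ ^+; concatenated:

^~@^+^+^~@~+~^~@~+~^~@^+^+^+~+~^+^~@^+^+^+~+~^+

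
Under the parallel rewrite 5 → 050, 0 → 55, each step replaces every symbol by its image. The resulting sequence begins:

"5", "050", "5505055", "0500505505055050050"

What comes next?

Rewriting the 19 symbols of 0500505505055050050 one by one yields 55 050 55 55 050 55 050 050 55 050 55 050 050 55 050 55 55 050 55; concatenated:

55050555505055050050550505505005055050555505055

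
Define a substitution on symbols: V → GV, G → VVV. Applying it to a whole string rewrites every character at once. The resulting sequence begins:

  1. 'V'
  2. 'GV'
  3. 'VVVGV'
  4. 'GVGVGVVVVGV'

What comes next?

Apply φ to GVGVGVVVVGV symbol by symbol: G→VVV, V→GV, G→VVV, V→GV, G→VVV, V→GV, V→GV, V→GV, V→GV, G→VVV, V→GV; joined: VVV GV VVV GV VVV GV GV GV GV VVV GV.

VVVGVVVVGVVVVGVGVGVGVVVVGV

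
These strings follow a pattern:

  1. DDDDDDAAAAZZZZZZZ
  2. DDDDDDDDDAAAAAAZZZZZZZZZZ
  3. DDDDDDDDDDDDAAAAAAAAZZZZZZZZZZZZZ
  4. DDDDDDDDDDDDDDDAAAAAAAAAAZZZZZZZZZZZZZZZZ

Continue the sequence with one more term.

The n-th term is 3n D's then 2n A's then 3n+1 Z's, where the shown terms are n = 2, 3, 4, 5.
For the next term, n = 6, so the run lengths are 18, 12, 19.

DDDDDDDDDDDDDDDDDDAAAAAAAAAAAAZZZZZZZZZZZZZZZZZZZ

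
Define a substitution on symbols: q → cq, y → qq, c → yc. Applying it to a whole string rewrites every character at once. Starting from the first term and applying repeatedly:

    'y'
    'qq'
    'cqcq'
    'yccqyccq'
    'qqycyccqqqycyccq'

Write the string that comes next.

Rewriting the 16 symbols of qqycyccqqqycyccq one by one yields cq cq qq yc qq yc yc cq cq cq qq yc qq yc yc cq; concatenated:

cqcqqqycqqycyccqcqcqqqycqqycyccq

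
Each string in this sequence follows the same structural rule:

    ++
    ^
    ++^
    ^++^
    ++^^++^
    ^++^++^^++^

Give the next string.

++^^++^^++^++^^++^

From term 3 onward, concatenate the second-to-last term with the last: ++·^ = ++^, ^·++^ = ^++^, …
So term 7 is ++^^++^·^++^++^^++^.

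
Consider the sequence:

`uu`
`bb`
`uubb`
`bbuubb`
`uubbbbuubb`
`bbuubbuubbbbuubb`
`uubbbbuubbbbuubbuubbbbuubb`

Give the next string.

bbuubbuubbbbuubbuubbbbuubbbbuubbuubbbbuubb

From term 3 onward, concatenate the second-to-last term with the last: uu·bb = uubb, bb·uubb = bbuubb, …
So term 8 is bbuubbuubbbbuubb·uubbbbuubbbbuubbuubbbbuubb.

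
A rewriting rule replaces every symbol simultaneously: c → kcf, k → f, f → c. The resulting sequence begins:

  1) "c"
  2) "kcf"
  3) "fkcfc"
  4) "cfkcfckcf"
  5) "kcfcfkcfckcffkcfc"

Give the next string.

Rewriting the 17 symbols of kcfcfkcfckcffkcfc one by one yields f kcf c kcf c f kcf c kcf f kcf c c f kcf c kcf; concatenated:

fkcfckcfcfkcfckcffkcfccfkcfckcf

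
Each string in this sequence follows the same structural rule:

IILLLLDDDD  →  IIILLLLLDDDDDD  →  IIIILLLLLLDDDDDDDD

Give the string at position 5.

The n-th term is n I's then n+2 L's then 2n D's, where the shown terms are n = 2, 3, 4.
For term 5, n = 6, so the run lengths are 6, 8, 12.

IIIIIILLLLLLLLDDDDDDDDDDDD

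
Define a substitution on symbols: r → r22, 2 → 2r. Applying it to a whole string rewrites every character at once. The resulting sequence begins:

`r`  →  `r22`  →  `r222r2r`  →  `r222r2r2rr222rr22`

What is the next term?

Applying the rule to each of the 17 symbols of r222r2r2rr222rr22 gives the pieces r22 2r 2r 2r r22 2r r22 2r r22 r22 2r 2r 2r r22 r22 2r 2r, which concatenate to the answer.

r222r2r2rr222rr222rr22r222r2r2rr22r222r2r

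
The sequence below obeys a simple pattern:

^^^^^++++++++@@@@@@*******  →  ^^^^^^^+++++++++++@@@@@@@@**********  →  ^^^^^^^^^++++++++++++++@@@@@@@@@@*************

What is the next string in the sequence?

^^^^^^^^^^^+++++++++++++++++@@@@@@@@@@@@****************

Each string has the form ^^{2n+1} +^{3n+2} @^{2n+2} *^{3n+1}, where the shown terms are n = 2, 3, 4.
For the next term, n = 5, so the run lengths are 11, 17, 12, 16.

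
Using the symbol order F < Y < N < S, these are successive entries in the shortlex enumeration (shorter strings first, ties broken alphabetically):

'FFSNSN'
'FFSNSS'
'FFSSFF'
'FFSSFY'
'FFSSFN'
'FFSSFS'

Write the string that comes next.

Find the rightmost character of FFSSFS below S, bump it to the next letter, and reset everything to its right to F.

FFSSYF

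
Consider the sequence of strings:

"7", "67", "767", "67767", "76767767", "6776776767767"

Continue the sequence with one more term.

This is a Fibonacci-style word recurrence s(k) = s(k−2)·s(k−1): e.g. 7·67 = 767.
Continuing: 76767767 · 6776776767767 gives term 7.

767677676776776767767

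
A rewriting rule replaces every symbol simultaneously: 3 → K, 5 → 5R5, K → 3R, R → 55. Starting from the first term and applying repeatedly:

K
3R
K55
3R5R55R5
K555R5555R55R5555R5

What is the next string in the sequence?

3R5R55R55R5555R55R55R55R5555R55R5555R55R55R55R5555R5

φ(K555R5555R55R5555R5) expands symbol-by-symbol to 3R 5R5 5R5 5R5 55 5R5 5R5 5R5 5R5 55 5R5 5R5 55 5R5 5R5 5R5 5R5 55 5R5; joining the 19 pieces gives the next term.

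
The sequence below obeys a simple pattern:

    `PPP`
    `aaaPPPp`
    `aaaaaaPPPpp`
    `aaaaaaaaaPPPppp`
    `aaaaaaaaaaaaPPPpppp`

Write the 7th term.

aaaaaaaaaaaaaaaaaaPPPpppppp

Every step adds aaa to the front and p to the end of the previous string.
From aaaaaaaaaaaaPPPpppp, 2 further steps: aaaaaaaaaaaaPPPpppp → aaaaaaaaaaaaaaaPPPppppp → (answer).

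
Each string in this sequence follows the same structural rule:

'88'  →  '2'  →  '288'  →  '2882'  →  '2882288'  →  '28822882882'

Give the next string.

From term 3 onward, concatenate the last term with the second-to-last: 2·88 = 288, 288·2 = 2882, …
The next term joins 28822882882 and 2882288.

288228828822882288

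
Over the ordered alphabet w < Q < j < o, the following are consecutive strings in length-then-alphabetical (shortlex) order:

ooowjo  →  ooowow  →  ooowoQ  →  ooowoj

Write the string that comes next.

The successor of ooowoj increments the rightmost position that isn't already o and resets every position after it to w.

ooowoo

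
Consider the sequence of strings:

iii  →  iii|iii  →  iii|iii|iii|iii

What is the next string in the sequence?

s(k+1) = s(k)·|·s(k) — each term doubles the last with '|' between the halves.
Doubling iii|iii|iii|iii with '|' between the halves:

iii|iii|iii|iii|iii|iii|iii|iii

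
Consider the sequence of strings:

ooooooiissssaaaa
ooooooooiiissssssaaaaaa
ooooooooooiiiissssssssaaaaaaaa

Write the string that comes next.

Reading off run lengths: o runs 6, 8, 10; i runs 2, 3, 4; s runs 4, 6, 8; a runs 4, 6, 8 — each is linear in n, where the shown terms are n = 2, 3, 4.
At n = 5 the blocks have lengths 12, 5, 10, 10.

ooooooooooooiiiiissssssssssaaaaaaaaaa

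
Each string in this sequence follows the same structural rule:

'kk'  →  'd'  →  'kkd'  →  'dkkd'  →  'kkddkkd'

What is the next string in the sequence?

From term 3 onward, concatenate the second-to-last term with the last: kk·d = kkd, d·kkd = dkkd, …
The next term joins dkkd and kkddkkd.

dkkdkkddkkd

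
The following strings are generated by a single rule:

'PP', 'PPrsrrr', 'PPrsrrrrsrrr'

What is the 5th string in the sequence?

PPrsrrrrsrrrrsrrrrsrrr

Every step adds rsrrr to the end: s(k+1) = s(k)·rsrrr.
From PPrsrrrrsrrr, 2 further steps: PPrsrrrrsrrr → PPrsrrrrsrrrrsrrr → (answer).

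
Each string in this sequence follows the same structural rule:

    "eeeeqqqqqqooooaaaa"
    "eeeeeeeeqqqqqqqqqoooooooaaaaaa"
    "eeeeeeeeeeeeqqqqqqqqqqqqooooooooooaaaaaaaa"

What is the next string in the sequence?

The n-th term is 4n e's then 3n+3 q's then 3n+1 o's then 2n+2 a's (n = 1, 2, …).
For the next term, n = 4, so the run lengths are 16, 15, 13, 10.

eeeeeeeeeeeeeeeeqqqqqqqqqqqqqqqoooooooooooooaaaaaaaaaa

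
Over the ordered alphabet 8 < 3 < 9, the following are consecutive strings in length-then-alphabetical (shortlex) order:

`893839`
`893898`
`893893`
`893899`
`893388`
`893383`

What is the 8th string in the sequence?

Advancing 2 positions from 893383 through 893383 → 893389 reaches term 8.

893338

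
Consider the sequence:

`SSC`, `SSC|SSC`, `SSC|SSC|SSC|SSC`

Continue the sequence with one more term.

s(k+1) = s(k)·|·s(k) — each term doubles the last with '|' between the halves.
Doubling SSC|SSC|SSC|SSC with '|' between the halves:

SSC|SSC|SSC|SSC|SSC|SSC|SSC|SSC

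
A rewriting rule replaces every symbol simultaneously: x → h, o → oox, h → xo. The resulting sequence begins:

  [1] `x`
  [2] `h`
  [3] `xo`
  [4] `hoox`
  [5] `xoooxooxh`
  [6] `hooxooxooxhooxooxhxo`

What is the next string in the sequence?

Rewriting the 20 symbols of hooxooxooxhooxooxhxo one by one yields xo oox oox h oox oox h oox oox h xo oox oox h oox oox h xo h oox; concatenated:

xoooxooxhooxooxhooxooxhxoooxooxhooxooxhxohoox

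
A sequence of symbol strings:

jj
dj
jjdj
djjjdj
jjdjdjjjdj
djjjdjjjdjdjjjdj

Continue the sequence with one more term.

From term 3 onward, concatenate the second-to-last term with the last: jj·dj = jjdj, dj·jjdj = djjjdj, …
Continuing: jjdjdjjjdj · djjjdjjjdjdjjjdj gives term 7.

jjdjdjjjdjdjjjdjjjdjdjjjdj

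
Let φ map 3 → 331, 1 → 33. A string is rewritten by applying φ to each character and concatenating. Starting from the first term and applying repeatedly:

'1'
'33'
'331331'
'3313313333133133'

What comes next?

Replace each of the 16 characters of 3313313333133133 in place — 331 331 33 331 331 33 331 331 331 331 33 331 331 33 331 331 — and concatenate.

33133133331331333313313313313333133133331331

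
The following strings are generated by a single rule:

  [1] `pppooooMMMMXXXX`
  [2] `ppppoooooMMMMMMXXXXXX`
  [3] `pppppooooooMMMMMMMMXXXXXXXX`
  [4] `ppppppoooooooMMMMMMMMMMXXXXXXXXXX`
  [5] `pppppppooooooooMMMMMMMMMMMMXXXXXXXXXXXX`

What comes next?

The n-th term is n+1 p's then n+2 o's then 2n M's then 2n X's, where the shown terms are n = 2, 3, 4, 5, 6.
For the next term, n = 7, so the run lengths are 8, 9, 14, 14.

ppppppppoooooooooMMMMMMMMMMMMMMXXXXXXXXXXXXXX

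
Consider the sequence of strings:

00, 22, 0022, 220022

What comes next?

0022220022

This is a Fibonacci-style word recurrence s(k) = s(k−2)·s(k−1): e.g. 00·22 = 0022.
The next term joins 0022 and 220022.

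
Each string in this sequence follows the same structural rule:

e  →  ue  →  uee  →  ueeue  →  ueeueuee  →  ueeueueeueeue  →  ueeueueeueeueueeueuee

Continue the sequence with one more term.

This is a Fibonacci-style word recurrence s(k) = s(k−1)·s(k−2): e.g. ue·e = uee.
The next term joins ueeueueeueeueueeueuee and ueeueueeueeue.

ueeueueeueeueueeueueeueeueueeueeue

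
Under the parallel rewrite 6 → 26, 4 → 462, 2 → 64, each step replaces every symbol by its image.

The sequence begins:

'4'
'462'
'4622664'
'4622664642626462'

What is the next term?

462266464262646226462642664264622664

Applying the rule to each of the 16 symbols of 4622664642626462 gives the pieces 462 26 64 64 26 26 462 26 462 64 26 64 26 462 26 64, which concatenate to the answer.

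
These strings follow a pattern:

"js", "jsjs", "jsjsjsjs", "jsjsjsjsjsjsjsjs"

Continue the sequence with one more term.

s(k+1) = s(k)·s(k) — each term doubles the last.
Doubling jsjsjsjsjsjsjsjs:

jsjsjsjsjsjsjsjsjsjsjsjsjsjsjsjs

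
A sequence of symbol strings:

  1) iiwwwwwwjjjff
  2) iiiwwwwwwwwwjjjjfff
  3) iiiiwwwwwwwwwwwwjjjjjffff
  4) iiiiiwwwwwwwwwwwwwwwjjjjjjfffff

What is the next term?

Term n consists of n i's, followed by 3n w's, followed by n+1 j's, followed by n f's, where the shown terms are n = 2, 3, 4, 5.
For the next term, n = 6, so the run lengths are 6, 18, 7, 6.

iiiiiiwwwwwwwwwwwwwwwwwwjjjjjjjffffff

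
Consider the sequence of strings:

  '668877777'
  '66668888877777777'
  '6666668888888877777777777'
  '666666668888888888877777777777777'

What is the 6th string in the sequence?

6666666666668888888888888888877777777777777777777

Reading off run lengths: 6 runs 2, 4, 6, 8; 8 runs 2, 5, 8, 11; 7 runs 5, 8, 11, 14 — each is linear in n (n = 1, 2, …).
At n = 6 the blocks have lengths 12, 17, 20.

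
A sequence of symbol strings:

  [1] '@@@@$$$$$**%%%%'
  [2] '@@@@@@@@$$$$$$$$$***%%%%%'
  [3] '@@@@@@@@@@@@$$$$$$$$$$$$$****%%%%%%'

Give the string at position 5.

Term n consists of 4n @'s, followed by 4n+1 $'s, followed by n+1 *'s, followed by n+3 %'s (n = 1, 2, …).
Setting n = 5 gives 20, 21, 6, 8 characters in each block.

@@@@@@@@@@@@@@@@@@@@$$$$$$$$$$$$$$$$$$$$$******%%%%%%%%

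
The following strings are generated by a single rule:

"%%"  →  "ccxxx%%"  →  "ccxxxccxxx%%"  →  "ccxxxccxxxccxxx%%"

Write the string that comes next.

ccxxxccxxxccxxxccxxx%%

The strings grow by a fixed prefix ccxxx each time.
So the next term is ccxxx·ccxxxccxxxccxxx%%.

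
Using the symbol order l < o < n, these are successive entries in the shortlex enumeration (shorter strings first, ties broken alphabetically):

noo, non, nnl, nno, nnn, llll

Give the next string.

lllo

Find the rightmost character of llll below n, bump it to the next letter, and reset everything to its right to l.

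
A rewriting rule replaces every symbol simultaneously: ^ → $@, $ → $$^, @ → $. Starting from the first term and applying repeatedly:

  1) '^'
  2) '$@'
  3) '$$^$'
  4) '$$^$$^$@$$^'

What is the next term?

$$^$$^$@$$^$$^$@$$^$$$^$$^$@

Expanding $$^$$^$@$$^: $→$$^, $→$$^, ^→$@, $→$$^, $→$$^, ^→$@, $→$$^, @→$, $→$$^, $→$$^, ^→$@. Concatenated: $$^ $$^ $@ $$^ $$^ $@ $$^ $ $$^ $$^ $@.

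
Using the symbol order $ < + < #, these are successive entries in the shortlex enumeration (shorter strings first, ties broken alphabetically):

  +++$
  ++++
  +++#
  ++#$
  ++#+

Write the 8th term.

+#$+

Advancing 3 positions from ++#+ through ++#+ → ++## → +#$$ reaches term 8.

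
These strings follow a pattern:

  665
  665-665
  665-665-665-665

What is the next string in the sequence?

s(k+1) = s(k)·-·s(k) — each term doubles the last with '-' between the halves.
Doubling 665-665-665-665 with '-' between the halves:

665-665-665-665-665-665-665-665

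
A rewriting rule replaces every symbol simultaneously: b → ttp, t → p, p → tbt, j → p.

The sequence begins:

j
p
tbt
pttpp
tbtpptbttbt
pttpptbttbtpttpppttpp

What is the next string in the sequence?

Rewriting the 21 symbols of pttpptbttbtpttpppttpp one by one yields tbt p p tbt tbt p ttp p p ttp p tbt p p tbt tbt tbt p p tbt tbt; concatenated:

tbtpptbttbtpttpppttpptbtpptbttbttbtpptbttbt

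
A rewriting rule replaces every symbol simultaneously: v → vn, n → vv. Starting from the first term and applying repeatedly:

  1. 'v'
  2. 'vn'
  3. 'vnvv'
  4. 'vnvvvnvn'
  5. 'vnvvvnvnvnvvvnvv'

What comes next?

Rewriting the 16 symbols of vnvvvnvnvnvvvnvv one by one yields vn vv vn vn vn vv vn vv vn vv vn vn vn vv vn vn; concatenated:

vnvvvnvnvnvvvnvvvnvvvnvnvnvvvnvn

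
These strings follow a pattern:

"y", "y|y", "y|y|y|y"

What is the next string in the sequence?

y|y|y|y|y|y|y|y

s(k+1) = s(k)·|·s(k) — each term doubles the last with '|' between the halves.
One more doubling of y|y|y|y gives the answer.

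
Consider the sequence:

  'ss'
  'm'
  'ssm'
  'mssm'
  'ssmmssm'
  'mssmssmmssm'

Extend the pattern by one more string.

From term 3 onward, concatenate the second-to-last term with the last: ss·m = ssm, m·ssm = mssm, …
So term 7 is ssmmssm·mssmssmmssm.

ssmmssmmssmssmmssm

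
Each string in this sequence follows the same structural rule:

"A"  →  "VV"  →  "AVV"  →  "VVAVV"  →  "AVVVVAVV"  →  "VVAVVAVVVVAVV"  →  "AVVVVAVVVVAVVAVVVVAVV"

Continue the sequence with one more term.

Each term (from the third on) is the two preceding terms concatenated in order: term 3 = A·VV = AVV.
Continuing: VVAVVAVVVVAVV · AVVVVAVVVVAVVAVVVVAVV gives term 8.

VVAVVAVVVVAVVAVVVVAVVVVAVVAVVVVAVV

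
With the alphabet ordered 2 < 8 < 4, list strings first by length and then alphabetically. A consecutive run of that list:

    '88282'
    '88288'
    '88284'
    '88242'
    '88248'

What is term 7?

88822

Stepping forward 2 times from 88248: 88248 → 88244, then the target.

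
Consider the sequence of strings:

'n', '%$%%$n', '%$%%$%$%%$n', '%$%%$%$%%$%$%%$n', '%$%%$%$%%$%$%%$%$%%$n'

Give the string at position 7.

%$%%$%$%%$%$%%$%$%%$%$%%$%$%%$n

The strings grow by a fixed prefix %$%%$ each time.
From %$%%$%$%%$%$%%$%$%%$n, 2 further steps: %$%%$%$%%$%$%%$%$%%$n → %$%%$%$%%$%$%%$%$%%$%$%%$n → (answer).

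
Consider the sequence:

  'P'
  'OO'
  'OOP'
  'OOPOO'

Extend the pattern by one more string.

OOPOOOOP

From term 3 onward, concatenate the last term with the second-to-last: OO·P = OOP, OOP·OO = OOPOO, …
So term 5 is OOPOO·OOP.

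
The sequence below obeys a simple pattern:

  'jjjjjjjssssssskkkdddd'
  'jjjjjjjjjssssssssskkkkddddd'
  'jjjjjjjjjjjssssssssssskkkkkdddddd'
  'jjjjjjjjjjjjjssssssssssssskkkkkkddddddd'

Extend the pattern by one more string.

Each string has the form j^{2n+1} s^{2n+1} k^{n} d^{n+1}, where the shown terms are n = 3, 4, 5, 6.
At n = 7 the blocks have lengths 15, 15, 7, 8.

jjjjjjjjjjjjjjjssssssssssssssskkkkkkkdddddddd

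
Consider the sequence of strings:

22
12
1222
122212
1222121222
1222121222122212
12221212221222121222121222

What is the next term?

From term 3 onward, concatenate the last term with the second-to-last: 12·22 = 1222, 1222·12 = 122212, …
The next term joins 12221212221222121222121222 and 1222121222122212.

122212122212221212221212221222121222122212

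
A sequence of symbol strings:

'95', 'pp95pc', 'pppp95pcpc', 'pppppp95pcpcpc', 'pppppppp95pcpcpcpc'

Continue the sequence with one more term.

s(k+1) = pp·s(k)·pc, so each term gains pp as a prefix and pc as a suffix.
So the next term is pp·pppppppp95pcpcpcpc·pc.

pppppppppp95pcpcpcpcpc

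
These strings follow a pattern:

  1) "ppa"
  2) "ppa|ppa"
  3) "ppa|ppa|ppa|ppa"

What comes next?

Each string is two copies of the previous one joined by '|'.
So the next term is two copies of ppa|ppa|ppa|ppa with '|' between the halves.

ppa|ppa|ppa|ppa|ppa|ppa|ppa|ppa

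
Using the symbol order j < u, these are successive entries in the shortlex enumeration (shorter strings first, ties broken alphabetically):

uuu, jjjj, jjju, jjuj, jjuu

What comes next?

Treat jjuu as a base-2 numeral over the given alphabet and add one, carrying through any trailing u's.

jujj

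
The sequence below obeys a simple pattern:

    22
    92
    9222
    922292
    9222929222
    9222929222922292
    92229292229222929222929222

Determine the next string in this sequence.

922292922292229292229292229222929222922292

This is a Fibonacci-style word recurrence s(k) = s(k−1)·s(k−2): e.g. 92·22 = 9222.
Continuing: 92229292229222929222929222 · 9222929222922292 gives term 8.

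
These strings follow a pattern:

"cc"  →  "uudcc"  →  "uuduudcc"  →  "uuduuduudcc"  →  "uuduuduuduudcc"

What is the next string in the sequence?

Every step adds uud at the front: s(k+1) = uud·s(k).
So the next term is uud·uuduuduuduudcc.

uuduuduuduuduudcc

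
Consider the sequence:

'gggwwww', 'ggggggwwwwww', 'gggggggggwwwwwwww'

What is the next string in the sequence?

The n-th term is 3n g's then 2n+2 w's (n = 1, 2, …).
Setting n = 4 gives 12, 10 characters in each block.

ggggggggggggwwwwwwwwww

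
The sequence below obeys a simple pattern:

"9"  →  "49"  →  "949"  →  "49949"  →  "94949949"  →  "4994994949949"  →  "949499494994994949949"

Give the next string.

Each term (from the third on) is the two preceding terms concatenated in order: term 3 = 9·49 = 949.
So term 8 is 4994994949949·949499494994994949949.

4994994949949949499494994994949949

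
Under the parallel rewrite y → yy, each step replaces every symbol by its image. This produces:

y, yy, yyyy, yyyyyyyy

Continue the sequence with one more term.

Expanding yyyyyyyy: y→yy, y→yy, y→yy, y→yy, y→yy, y→yy, y→yy, y→yy. Concatenated: yy yy yy yy yy yy yy yy.

yyyyyyyyyyyyyyyy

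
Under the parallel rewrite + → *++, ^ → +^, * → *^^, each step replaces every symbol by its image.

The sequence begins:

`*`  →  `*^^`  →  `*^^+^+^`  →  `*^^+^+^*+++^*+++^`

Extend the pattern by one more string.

Rewriting the 17 symbols of *^^+^+^*+++^*+++^ one by one yields *^^ +^ +^ *++ +^ *++ +^ *^^ *++ *++ *++ +^ *^^ *++ *++ *++ +^; concatenated:

*^^+^+^*+++^*+++^*^^*++*++*+++^*^^*++*++*+++^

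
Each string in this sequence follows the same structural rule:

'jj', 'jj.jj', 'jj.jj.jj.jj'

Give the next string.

Each string is two copies of the previous one joined by '.'.
Doubling jj.jj.jj.jj with '.' between the halves:

jj.jj.jj.jj.jj.jj.jj.jj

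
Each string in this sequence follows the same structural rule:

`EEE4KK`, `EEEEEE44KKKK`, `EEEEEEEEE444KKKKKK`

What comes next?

EEEEEEEEEEEE4444KKKKKKKK

The n-th term is 3n E's then n 4's then 2n K's (n = 1, 2, …).
Setting n = 4 gives 12, 4, 8 characters in each block.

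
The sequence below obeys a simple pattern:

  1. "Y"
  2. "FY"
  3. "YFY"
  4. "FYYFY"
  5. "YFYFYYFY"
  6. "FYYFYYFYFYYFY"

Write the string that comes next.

YFYFYYFYFYYFYYFYFYYFY

Each term (from the third on) is the two preceding terms concatenated in order: term 3 = Y·FY = YFY.
Continuing: YFYFYYFY · FYYFYYFYFYYFY gives term 7.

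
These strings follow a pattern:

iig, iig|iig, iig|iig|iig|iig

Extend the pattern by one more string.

s(k+1) = s(k)·|·s(k) — each term doubles the last with '|' between the halves.
Doubling iig|iig|iig|iig with '|' between the halves:

iig|iig|iig|iig|iig|iig|iig|iig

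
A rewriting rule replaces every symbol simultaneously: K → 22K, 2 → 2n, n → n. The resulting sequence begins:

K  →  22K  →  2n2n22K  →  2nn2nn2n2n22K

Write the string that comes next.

Rewriting the 13 symbols of 2nn2nn2n2n22K one by one yields 2n n n 2n n n 2n n 2n n 2n 2n 22K; concatenated:

2nnn2nnn2nn2nn2n2n22K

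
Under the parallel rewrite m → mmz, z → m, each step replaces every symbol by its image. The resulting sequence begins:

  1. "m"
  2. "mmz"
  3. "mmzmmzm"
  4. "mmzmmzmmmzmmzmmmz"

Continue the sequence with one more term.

Rewriting the 17 symbols of mmzmmzmmmzmmzmmmz one by one yields mmz mmz m mmz mmz m mmz mmz mmz m mmz mmz m mmz mmz mmz m; concatenated:

mmzmmzmmmzmmzmmmzmmzmmzmmmzmmzmmmzmmzmmzm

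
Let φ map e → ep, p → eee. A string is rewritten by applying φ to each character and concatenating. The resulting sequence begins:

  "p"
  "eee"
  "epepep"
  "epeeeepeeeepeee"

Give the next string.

epeeeepepepepeeeepepepepeeeepepep

φ(epeeeepeeeepeee) expands symbol-by-symbol to ep eee ep ep ep ep eee ep ep ep ep eee ep ep ep; joining the 15 pieces gives the next term.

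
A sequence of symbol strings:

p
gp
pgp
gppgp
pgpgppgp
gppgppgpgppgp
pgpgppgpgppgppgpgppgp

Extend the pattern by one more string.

gppgppgpgppgppgpgppgpgppgppgpgppgp

This is a Fibonacci-style word recurrence s(k) = s(k−2)·s(k−1): e.g. p·gp = pgp.
So term 8 is gppgppgpgppgp·pgpgppgpgppgppgpgppgp.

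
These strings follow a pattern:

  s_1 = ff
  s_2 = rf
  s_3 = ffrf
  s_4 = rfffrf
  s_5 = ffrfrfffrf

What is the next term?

This is a Fibonacci-style word recurrence s(k) = s(k−2)·s(k−1): e.g. ff·rf = ffrf.
Continuing: rfffrf · ffrfrfffrf gives term 6.

rfffrfffrfrfffrf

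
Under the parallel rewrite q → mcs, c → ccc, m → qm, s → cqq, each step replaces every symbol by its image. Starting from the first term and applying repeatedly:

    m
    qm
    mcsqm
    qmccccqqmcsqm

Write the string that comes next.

Rewriting the 13 symbols of qmccccqqmcsqm one by one yields mcs qm ccc ccc ccc ccc mcs mcs qm ccc cqq mcs qm; concatenated:

mcsqmccccccccccccmcsmcsqmccccqqmcsqm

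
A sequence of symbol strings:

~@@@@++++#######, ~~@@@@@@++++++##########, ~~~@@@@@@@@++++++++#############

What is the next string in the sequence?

~~~~@@@@@@@@@@++++++++++################

Reading off run lengths: ~ runs 1, 2, 3; @ runs 4, 6, 8; + runs 4, 6, 8; # runs 7, 10, 13 — each is linear in n, where the shown terms are n = 2, 3, 4.
For the next term, n = 5, so the run lengths are 4, 10, 10, 16.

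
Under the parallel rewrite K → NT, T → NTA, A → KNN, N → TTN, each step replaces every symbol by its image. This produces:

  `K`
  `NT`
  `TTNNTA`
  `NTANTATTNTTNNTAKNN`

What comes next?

Applying the rule to each of the 18 symbols of NTANTATTNTTNNTAKNN gives the pieces TTN NTA KNN TTN NTA KNN NTA NTA TTN NTA NTA TTN TTN NTA KNN NT TTN TTN, which concatenate to the answer.

TTNNTAKNNTTNNTAKNNNTANTATTNNTANTATTNTTNNTAKNNNTTTNTTN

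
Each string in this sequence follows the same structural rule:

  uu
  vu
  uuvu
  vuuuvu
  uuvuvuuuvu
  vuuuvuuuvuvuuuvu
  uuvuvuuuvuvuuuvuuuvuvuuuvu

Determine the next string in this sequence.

vuuuvuuuvuvuuuvuuuvuvuuuvuvuuuvuuuvuvuuuvu

From term 3 onward, concatenate the second-to-last term with the last: uu·vu = uuvu, vu·uuvu = vuuuvu, …
The next term joins vuuuvuuuvuvuuuvu and uuvuvuuuvuvuuuvuuuvuvuuuvu.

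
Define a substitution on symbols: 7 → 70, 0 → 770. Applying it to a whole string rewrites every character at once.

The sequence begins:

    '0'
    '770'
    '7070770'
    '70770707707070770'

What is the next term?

70770707077070770707077070770707707070770

φ(70770707707070770) expands symbol-by-symbol to 70 770 70 70 770 70 770 70 70 770 70 770 70 770 70 70 770; joining the 17 pieces gives the next term.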